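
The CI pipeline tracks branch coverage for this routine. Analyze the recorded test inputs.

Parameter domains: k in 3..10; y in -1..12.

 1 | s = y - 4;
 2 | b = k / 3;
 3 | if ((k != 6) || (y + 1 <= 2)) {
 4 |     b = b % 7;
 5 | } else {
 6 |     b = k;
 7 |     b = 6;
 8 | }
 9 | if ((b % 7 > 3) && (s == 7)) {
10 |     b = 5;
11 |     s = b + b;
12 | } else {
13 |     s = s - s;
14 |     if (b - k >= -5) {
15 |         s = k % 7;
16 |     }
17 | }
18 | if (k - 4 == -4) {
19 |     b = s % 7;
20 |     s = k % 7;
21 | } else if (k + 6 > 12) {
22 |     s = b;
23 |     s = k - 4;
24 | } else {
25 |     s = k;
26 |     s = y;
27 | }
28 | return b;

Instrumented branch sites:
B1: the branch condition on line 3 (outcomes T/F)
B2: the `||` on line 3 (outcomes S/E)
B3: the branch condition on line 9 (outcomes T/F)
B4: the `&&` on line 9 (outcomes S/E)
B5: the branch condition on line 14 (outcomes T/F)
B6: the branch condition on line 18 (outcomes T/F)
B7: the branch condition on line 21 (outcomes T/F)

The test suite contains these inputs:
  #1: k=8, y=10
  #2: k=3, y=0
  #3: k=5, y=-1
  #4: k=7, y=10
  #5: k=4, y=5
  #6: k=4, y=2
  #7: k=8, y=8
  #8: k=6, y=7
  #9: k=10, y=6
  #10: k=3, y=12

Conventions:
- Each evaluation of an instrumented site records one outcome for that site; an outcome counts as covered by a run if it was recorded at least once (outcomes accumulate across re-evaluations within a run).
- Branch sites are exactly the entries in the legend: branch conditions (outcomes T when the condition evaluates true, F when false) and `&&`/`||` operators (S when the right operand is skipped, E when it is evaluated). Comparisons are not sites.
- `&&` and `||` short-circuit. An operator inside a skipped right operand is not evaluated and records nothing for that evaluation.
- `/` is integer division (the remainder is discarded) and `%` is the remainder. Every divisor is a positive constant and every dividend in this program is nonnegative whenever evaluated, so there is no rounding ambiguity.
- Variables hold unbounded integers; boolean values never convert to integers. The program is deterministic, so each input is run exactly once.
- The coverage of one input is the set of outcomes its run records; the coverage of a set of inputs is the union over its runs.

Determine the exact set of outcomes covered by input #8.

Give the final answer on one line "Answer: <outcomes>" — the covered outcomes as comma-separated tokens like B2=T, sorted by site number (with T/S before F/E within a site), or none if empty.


Tracing the run of input #8 (k=6, y=7):
  B2->E, B1->F, B4->E, B3->F, B5->T, B6->F, B7->F
distinct outcomes covered: B1=F, B2=E, B3=F, B4=E, B5=T, B6=F, B7=F
Answer: B1=F, B2=E, B3=F, B4=E, B5=T, B6=F, B7=F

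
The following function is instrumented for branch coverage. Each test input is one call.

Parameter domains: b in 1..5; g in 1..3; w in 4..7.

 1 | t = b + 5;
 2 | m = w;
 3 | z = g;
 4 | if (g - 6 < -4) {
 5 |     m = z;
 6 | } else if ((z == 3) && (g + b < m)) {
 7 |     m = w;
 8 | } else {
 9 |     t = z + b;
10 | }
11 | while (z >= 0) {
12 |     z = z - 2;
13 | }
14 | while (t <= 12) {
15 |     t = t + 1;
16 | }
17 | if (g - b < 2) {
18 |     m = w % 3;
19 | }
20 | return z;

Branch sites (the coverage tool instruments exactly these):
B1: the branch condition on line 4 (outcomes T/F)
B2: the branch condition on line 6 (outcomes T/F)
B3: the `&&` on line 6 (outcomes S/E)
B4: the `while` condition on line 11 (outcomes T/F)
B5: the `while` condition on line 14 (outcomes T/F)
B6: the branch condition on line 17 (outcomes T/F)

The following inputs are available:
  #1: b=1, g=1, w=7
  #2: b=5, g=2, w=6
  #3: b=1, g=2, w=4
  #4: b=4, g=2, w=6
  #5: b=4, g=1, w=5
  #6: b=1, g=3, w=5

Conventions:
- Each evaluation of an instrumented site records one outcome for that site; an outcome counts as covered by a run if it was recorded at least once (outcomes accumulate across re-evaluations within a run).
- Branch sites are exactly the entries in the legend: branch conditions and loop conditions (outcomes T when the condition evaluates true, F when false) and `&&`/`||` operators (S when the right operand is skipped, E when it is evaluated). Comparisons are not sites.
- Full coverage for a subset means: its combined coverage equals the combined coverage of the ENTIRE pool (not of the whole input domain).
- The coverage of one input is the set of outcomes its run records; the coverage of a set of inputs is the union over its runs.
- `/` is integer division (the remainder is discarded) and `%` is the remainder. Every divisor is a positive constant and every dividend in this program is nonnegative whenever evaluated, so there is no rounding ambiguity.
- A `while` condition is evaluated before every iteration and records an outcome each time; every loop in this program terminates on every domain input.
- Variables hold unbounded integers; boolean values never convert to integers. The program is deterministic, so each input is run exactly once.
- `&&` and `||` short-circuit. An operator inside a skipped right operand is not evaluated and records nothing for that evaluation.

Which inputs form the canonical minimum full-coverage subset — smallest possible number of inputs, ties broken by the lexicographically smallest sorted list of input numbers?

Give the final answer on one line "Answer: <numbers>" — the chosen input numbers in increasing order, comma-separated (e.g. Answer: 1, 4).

test 1 (b=1, g=1, w=7) hits B1=T, B4=T, B4=F, B5=T, B5=F, B6=T
test 2 (b=5, g=2, w=6) hits B1=F, B2=F, B3=S, B4=T, B4=F, B5=T, B5=F, B6=T
test 3 (b=1, g=2, w=4) hits B1=F, B2=F, B3=S, B4=T, B4=F, B5=T, B5=F, B6=T
test 4 (b=4, g=2, w=6) hits B1=F, B2=F, B3=S, B4=T, B4=F, B5=T, B5=F, B6=T
test 5 (b=4, g=1, w=5) hits B1=T, B4=T, B4=F, B5=T, B5=F, B6=T
test 6 (b=1, g=3, w=5) hits B1=F, B2=T, B3=E, B4=T, B4=F, B5=T, B5=F, B6=F
union over all inputs: B1=T, B1=F, B2=T, B2=F, B3=S, B3=E, B4=T, B4=F, B5=T, B5=F, B6=T, B6=F (12 outcomes)
checked all size-1 subsets: none covers 12 outcomes (max 8/12)
checked all size-2 subsets: none covers 12 outcomes (max 11/12)
the canonical winner is {1, 2, 6}: size 3, full 12-outcome coverage, earliest index list among size-3 covers

Answer: 1, 2, 6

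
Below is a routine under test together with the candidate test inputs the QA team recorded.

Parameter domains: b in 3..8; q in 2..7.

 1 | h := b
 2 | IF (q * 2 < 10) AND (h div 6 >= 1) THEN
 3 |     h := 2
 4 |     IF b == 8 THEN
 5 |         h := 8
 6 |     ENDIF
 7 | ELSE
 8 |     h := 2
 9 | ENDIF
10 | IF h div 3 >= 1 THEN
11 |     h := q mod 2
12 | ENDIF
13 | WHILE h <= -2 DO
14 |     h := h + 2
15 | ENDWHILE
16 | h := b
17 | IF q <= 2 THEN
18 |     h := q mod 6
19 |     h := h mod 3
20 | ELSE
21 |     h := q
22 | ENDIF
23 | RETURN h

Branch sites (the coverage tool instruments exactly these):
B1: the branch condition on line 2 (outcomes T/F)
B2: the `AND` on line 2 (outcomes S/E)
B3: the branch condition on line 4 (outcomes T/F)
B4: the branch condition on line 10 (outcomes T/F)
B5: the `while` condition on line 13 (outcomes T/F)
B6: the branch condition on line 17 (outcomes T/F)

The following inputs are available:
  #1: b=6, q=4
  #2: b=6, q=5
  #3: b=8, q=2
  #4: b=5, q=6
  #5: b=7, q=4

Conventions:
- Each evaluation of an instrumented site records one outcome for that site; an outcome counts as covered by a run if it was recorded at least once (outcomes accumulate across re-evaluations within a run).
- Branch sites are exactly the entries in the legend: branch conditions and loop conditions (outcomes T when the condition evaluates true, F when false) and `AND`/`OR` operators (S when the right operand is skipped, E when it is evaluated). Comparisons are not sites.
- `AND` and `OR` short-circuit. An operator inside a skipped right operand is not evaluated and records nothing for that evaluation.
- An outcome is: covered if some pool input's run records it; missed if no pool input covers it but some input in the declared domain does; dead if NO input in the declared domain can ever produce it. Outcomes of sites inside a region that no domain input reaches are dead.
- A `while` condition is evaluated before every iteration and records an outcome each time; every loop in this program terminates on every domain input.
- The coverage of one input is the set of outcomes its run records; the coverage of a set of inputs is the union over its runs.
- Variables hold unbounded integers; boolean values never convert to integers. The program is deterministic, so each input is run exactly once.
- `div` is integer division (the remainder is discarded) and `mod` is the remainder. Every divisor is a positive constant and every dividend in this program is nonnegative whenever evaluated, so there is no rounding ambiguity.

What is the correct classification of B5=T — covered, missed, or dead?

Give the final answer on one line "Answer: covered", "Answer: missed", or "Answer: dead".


no pool input records B5=T
checking all 36 inputs in the declared domain: B5=T is never recorded -> dead
Answer: dead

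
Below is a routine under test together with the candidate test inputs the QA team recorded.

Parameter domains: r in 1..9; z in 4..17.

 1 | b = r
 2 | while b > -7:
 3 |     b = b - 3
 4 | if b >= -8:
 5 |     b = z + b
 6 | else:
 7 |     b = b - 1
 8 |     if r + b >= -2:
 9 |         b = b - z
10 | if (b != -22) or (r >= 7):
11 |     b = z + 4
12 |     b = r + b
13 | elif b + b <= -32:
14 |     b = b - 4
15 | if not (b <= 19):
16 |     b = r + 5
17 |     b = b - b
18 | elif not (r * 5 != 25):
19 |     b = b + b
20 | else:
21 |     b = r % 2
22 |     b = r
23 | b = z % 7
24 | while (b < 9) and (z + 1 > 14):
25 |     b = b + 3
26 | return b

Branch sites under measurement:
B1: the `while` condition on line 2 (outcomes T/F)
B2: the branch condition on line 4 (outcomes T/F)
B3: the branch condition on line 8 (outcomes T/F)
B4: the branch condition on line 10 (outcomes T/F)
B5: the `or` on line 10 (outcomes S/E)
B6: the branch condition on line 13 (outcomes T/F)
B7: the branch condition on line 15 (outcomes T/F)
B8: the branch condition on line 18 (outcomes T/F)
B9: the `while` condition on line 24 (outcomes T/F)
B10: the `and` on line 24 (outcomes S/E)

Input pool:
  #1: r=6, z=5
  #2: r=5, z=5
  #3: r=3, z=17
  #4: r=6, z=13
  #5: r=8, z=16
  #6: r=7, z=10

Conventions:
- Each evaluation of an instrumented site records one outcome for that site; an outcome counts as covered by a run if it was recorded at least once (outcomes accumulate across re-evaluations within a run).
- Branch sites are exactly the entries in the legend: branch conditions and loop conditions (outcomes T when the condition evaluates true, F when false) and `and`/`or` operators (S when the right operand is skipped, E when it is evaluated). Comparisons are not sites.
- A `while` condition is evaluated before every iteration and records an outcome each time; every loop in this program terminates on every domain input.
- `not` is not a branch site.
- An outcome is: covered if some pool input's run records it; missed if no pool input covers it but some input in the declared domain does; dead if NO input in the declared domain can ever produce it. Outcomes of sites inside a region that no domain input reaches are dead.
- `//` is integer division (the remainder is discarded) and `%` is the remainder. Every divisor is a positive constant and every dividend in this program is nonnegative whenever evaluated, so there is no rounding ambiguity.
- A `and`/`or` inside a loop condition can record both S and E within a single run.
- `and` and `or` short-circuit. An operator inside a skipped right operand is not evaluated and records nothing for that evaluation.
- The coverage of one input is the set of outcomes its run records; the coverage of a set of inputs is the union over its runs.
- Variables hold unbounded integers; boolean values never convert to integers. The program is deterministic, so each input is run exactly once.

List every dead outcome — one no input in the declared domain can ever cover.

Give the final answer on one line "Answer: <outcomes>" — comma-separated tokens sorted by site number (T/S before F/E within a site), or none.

running all 126 domain inputs and tallying outcomes:
  B4=F: no domain input ever produces it -> dead
  B6=T: no domain input ever produces it -> dead
  B6=F: no domain input ever produces it -> dead
  reachable outcomes have witnesses, e.g. B1=T (e.g. r=1, z=4), B1=F (e.g. r=1, z=4), B2=T (e.g. r=1, z=4), B2=F (e.g. r=3, z=4)

Answer: B4=F, B6=T, B6=F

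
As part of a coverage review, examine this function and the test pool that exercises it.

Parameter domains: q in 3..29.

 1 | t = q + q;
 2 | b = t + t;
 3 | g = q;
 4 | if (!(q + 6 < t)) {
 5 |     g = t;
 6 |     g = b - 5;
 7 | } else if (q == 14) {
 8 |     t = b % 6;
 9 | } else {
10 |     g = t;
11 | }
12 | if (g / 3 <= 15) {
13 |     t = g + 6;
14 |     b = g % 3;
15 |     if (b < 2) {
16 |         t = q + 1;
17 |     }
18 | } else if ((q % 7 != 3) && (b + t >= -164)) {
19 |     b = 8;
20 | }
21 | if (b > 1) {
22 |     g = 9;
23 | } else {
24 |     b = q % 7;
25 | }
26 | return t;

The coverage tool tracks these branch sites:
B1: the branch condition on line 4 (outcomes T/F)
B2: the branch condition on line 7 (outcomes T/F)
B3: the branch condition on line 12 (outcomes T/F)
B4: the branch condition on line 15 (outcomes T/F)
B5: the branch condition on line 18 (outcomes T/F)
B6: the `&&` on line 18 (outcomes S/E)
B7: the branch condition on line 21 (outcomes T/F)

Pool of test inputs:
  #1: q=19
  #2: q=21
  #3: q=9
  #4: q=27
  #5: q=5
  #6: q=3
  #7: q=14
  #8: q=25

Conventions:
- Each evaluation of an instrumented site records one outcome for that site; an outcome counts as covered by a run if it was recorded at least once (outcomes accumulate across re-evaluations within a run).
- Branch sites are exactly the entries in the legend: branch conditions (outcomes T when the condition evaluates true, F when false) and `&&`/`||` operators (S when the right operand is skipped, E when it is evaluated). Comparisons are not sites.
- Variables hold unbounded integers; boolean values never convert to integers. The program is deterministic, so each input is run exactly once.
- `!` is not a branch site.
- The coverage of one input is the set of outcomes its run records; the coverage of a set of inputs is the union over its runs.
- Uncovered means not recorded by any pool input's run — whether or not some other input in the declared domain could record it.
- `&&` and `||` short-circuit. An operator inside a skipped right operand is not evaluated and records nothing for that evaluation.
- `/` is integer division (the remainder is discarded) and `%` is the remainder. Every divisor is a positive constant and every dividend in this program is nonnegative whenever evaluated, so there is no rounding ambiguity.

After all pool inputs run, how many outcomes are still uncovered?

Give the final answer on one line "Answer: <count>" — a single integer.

run #1 (q=19) runs B1->F, B2->F, B3->T, B4->F, B7->T; records B1=F, B2=F, B3=T, B4=F, B7=T
run #2 (q=21) runs B1->F, B2->F, B3->T, B4->T, B7->F; records B1=F, B2=F, B3=T, B4=T, B7=F
run #3 (q=9) runs B1->F, B2->F, B3->T, B4->T, B7->F; records B1=F, B2=F, B3=T, B4=T, B7=F
run #4 (q=27) runs B1->F, B2->F, B3->F, B6->E, B5->T, B7->T; records B1=F, B2=F, B3=F, B5=T, B6=E, B7=T
run #5 (q=5) runs B1->T, B3->T, B4->T, B7->F; records B1=T, B3=T, B4=T, B7=F
run #6 (q=3) runs B1->T, B3->T, B4->T, B7->F; records B1=T, B3=T, B4=T, B7=F
run #7 (q=14) runs B1->F, B2->T, B3->T, B4->F, B7->T; records B1=F, B2=T, B3=T, B4=F, B7=T
run #8 (q=25) runs B1->F, B2->F, B3->F, B6->E, B5->T, B7->T; records B1=F, B2=F, B3=F, B5=T, B6=E, B7=T
union over the pool: B1=T, B1=F, B2=T, B2=F, B3=T, B3=F, B4=T, B4=F, B5=T, B6=E, B7=T, B7=F
uncovered (2 of 14): B5=F, B6=S

Answer: 2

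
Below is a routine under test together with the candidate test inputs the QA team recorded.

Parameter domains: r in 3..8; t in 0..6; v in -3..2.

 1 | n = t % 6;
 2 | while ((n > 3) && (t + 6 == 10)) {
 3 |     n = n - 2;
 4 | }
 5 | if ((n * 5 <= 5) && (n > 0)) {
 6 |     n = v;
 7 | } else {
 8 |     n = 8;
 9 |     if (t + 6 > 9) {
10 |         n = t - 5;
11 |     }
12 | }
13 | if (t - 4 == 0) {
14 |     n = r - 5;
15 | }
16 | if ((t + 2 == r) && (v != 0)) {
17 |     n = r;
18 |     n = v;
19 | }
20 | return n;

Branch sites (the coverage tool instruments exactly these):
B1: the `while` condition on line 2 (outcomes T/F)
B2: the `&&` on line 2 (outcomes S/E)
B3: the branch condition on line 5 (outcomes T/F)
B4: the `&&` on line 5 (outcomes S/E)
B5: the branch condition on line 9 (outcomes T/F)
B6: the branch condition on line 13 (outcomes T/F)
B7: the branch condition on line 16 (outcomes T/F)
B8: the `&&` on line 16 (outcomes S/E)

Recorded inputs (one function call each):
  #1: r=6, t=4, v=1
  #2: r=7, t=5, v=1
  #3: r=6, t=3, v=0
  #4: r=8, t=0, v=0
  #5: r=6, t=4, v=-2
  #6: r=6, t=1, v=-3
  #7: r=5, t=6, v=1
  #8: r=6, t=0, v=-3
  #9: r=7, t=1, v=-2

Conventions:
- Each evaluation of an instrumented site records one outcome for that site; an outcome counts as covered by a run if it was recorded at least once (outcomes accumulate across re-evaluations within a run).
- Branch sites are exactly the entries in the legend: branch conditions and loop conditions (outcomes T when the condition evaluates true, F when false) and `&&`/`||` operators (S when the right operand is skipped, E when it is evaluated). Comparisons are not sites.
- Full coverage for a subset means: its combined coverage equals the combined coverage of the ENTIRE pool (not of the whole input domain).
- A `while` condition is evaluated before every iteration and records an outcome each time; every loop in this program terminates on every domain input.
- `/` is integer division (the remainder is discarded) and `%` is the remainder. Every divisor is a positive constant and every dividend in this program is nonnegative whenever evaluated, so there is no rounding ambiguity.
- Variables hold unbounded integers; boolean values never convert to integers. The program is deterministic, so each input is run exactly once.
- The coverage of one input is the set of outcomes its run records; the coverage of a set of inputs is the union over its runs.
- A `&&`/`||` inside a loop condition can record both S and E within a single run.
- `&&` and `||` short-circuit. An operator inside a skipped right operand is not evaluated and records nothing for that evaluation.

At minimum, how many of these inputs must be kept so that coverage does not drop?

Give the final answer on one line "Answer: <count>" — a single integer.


test 1 (r=6, t=4, v=1) fires B2->E, B1->T, B2->S, B1->F, B4->S, B3->F, B5->T, B6->T, B8->E, B7->T; hits B1=T, B1=F, B2=S, B2=E, B3=F, B4=S, B5=T, B6=T, B7=T, B8=E
test 2 (r=7, t=5, v=1) fires B2->E, B1->F, B4->S, B3->F, B5->T, B6->F, B8->E, B7->T; hits B1=F, B2=E, B3=F, B4=S, B5=T, B6=F, B7=T, B8=E
test 3 (r=6, t=3, v=0) fires B2->S, B1->F, B4->S, B3->F, B5->F, B6->F, B8->S, B7->F; hits B1=F, B2=S, B3=F, B4=S, B5=F, B6=F, B7=F, B8=S
test 4 (r=8, t=0, v=0) fires B2->S, B1->F, B4->E, B3->F, B5->F, B6->F, B8->S, B7->F; hits B1=F, B2=S, B3=F, B4=E, B5=F, B6=F, B7=F, B8=S
test 5 (r=6, t=4, v=-2) fires B2->E, B1->T, B2->S, B1->F, B4->S, B3->F, B5->T, B6->T, B8->E, B7->T; hits B1=T, B1=F, B2=S, B2=E, B3=F, B4=S, B5=T, B6=T, B7=T, B8=E
test 6 (r=6, t=1, v=-3) fires B2->S, B1->F, B4->E, B3->T, B6->F, B8->S, B7->F; hits B1=F, B2=S, B3=T, B4=E, B6=F, B7=F, B8=S
test 7 (r=5, t=6, v=1) fires B2->S, B1->F, B4->E, B3->F, B5->T, B6->F, B8->S, B7->F; hits B1=F, B2=S, B3=F, B4=E, B5=T, B6=F, B7=F, B8=S
test 8 (r=6, t=0, v=-3) fires B2->S, B1->F, B4->E, B3->F, B5->F, B6->F, B8->S, B7->F; hits B1=F, B2=S, B3=F, B4=E, B5=F, B6=F, B7=F, B8=S
test 9 (r=7, t=1, v=-2) fires B2->S, B1->F, B4->E, B3->T, B6->F, B8->S, B7->F; hits B1=F, B2=S, B3=T, B4=E, B6=F, B7=F, B8=S
pool-wide coverage (16 outcomes): B1=T, B1=F, B2=S, B2=E, B3=T, B3=F, B4=S, B4=E, B5=T, B5=F, B6=T, B6=F, B7=T, B7=F, B8=S, B8=E
size 1 is not enough: best union over all size-1 subsets is 10/16
size 2 is not enough: best union over all size-2 subsets is 15/16
inputs {1, 3, 6} (size 3) cover everything; no size-3 subset with a lexicographically smaller index list covers all 16
Answer: 3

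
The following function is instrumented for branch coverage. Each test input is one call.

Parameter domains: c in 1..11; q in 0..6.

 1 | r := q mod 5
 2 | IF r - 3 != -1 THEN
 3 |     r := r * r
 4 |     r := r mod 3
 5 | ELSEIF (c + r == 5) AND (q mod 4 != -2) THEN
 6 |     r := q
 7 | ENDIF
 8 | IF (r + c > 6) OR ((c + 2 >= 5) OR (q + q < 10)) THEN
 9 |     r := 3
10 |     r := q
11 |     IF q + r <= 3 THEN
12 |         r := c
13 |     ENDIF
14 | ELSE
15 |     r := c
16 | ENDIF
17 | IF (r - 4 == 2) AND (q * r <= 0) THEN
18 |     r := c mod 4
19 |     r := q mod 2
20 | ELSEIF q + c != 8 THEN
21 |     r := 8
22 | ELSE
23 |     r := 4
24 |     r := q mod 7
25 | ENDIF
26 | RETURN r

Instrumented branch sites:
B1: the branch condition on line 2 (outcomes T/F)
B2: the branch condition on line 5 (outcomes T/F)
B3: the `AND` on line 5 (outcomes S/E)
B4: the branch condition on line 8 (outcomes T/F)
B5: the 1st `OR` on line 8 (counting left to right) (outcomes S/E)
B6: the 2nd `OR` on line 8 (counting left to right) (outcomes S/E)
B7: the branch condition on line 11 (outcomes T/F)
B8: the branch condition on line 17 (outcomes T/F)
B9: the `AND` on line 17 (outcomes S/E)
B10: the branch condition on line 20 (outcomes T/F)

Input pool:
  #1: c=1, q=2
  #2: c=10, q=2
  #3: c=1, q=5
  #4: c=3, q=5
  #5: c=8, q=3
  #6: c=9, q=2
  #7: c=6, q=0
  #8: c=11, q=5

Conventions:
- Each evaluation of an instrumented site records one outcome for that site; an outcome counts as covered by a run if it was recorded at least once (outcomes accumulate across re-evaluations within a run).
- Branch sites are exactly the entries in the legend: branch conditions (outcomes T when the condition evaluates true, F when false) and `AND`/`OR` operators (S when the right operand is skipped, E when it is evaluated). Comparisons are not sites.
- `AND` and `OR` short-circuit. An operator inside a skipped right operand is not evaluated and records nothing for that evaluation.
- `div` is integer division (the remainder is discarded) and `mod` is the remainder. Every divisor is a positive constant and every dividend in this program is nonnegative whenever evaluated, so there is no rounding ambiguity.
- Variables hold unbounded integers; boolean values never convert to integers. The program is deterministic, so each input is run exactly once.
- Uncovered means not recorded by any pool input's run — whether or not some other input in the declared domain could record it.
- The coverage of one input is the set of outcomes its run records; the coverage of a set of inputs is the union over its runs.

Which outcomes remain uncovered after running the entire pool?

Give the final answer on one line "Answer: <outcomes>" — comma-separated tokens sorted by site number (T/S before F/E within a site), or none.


test 1 (c=1, q=2) hits B1=F, B2=F, B3=S, B4=T, B5=E, B6=E, B7=F, B8=F, B9=S, B10=T
test 2 (c=10, q=2) hits B1=F, B2=F, B3=S, B4=T, B5=S, B7=F, B8=F, B9=S, B10=T
test 3 (c=1, q=5) hits B1=T, B4=F, B5=E, B6=E, B8=F, B9=S, B10=T
test 4 (c=3, q=5) hits B1=T, B4=T, B5=E, B6=S, B7=F, B8=F, B9=S, B10=F
test 5 (c=8, q=3) hits B1=T, B4=T, B5=S, B7=F, B8=F, B9=S, B10=T
test 6 (c=9, q=2) hits B1=F, B2=F, B3=S, B4=T, B5=S, B7=F, B8=F, B9=S, B10=T
test 7 (c=6, q=0) hits B1=T, B4=T, B5=E, B6=S, B7=T, B8=T, B9=E
test 8 (c=11, q=5) hits B1=T, B4=T, B5=S, B7=F, B8=F, B9=S, B10=T
union over the pool: B1=T, B1=F, B2=F, B3=S, B4=T, B4=F, B5=S, B5=E, B6=S, B6=E, B7=T, B7=F, B8=T, B8=F, B9=S, B9=E, B10=T, B10=F
uncovered (2 of 20): B2=T, B3=E
Answer: B2=T, B3=E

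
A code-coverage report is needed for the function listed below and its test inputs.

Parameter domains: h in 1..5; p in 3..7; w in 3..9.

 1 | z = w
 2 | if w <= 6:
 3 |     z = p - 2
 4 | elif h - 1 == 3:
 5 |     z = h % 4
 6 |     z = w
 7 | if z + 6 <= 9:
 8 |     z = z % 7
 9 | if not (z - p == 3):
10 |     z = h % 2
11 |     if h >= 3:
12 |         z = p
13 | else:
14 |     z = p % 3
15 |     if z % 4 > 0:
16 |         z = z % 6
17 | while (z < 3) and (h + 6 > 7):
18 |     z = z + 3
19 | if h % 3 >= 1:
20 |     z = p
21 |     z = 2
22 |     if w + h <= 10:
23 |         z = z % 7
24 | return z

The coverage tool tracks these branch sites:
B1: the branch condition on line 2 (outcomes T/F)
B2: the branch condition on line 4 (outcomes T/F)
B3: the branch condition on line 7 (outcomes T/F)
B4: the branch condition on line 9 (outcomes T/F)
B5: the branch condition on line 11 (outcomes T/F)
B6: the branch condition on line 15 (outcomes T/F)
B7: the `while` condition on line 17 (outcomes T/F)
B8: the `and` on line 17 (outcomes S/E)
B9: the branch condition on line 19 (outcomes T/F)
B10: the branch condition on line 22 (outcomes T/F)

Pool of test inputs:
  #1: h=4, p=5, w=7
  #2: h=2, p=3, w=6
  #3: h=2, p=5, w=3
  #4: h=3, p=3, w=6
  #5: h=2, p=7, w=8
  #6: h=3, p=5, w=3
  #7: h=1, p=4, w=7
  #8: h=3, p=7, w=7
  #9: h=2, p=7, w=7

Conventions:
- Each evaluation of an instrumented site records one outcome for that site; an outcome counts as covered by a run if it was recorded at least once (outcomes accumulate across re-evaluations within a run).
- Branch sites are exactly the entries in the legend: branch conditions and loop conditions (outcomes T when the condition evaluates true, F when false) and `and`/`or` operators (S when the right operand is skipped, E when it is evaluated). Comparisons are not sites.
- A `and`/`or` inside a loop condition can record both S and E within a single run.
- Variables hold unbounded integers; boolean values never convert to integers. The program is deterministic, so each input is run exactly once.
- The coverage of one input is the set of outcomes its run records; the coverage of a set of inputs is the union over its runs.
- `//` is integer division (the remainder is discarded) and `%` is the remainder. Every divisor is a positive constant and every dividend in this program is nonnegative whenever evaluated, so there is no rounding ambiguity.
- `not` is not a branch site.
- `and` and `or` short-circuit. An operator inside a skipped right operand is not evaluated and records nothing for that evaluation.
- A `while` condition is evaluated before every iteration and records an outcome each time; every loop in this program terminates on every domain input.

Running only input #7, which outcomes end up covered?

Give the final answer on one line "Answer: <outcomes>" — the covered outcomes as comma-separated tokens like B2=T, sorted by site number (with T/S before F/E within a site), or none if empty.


Event log for input #7 (h=1, p=4, w=7):
  B1->F, B2->F, B3->F, B4->F, B6->T, B8->E, B7->F, B9->T, B10->T
collecting distinct outcomes: B1=F, B2=F, B3=F, B4=F, B6=T, B7=F, B8=E, B9=T, B10=T
Answer: B1=F, B2=F, B3=F, B4=F, B6=T, B7=F, B8=E, B9=T, B10=T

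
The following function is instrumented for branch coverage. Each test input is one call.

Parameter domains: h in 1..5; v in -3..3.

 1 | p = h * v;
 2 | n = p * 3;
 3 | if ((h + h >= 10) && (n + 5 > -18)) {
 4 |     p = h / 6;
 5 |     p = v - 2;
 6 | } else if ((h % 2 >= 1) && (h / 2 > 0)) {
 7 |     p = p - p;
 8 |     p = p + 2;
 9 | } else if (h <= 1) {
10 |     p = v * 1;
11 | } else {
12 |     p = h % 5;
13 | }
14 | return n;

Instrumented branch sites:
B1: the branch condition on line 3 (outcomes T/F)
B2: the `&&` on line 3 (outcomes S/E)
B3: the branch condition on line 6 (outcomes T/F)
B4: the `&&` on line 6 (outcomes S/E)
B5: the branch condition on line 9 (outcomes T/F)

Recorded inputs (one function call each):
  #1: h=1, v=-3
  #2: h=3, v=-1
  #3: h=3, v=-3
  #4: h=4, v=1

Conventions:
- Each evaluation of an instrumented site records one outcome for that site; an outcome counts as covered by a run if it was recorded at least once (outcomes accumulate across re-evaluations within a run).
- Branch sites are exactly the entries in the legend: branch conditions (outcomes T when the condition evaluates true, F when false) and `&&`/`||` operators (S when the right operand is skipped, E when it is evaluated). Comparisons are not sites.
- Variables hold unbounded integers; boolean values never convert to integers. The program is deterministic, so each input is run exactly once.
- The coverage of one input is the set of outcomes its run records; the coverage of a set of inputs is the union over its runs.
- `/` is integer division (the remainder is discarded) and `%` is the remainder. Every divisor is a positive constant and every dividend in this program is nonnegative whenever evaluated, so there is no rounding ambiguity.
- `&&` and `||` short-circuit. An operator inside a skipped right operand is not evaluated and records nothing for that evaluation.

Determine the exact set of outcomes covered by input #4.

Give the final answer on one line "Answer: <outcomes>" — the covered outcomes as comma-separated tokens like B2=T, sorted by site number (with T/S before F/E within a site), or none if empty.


Running input #4 (h=4, v=1), event by event:
  B2->S, B1->F, B4->S, B3->F, B5->F
collecting distinct outcomes: B1=F, B2=S, B3=F, B4=S, B5=F
Answer: B1=F, B2=S, B3=F, B4=S, B5=F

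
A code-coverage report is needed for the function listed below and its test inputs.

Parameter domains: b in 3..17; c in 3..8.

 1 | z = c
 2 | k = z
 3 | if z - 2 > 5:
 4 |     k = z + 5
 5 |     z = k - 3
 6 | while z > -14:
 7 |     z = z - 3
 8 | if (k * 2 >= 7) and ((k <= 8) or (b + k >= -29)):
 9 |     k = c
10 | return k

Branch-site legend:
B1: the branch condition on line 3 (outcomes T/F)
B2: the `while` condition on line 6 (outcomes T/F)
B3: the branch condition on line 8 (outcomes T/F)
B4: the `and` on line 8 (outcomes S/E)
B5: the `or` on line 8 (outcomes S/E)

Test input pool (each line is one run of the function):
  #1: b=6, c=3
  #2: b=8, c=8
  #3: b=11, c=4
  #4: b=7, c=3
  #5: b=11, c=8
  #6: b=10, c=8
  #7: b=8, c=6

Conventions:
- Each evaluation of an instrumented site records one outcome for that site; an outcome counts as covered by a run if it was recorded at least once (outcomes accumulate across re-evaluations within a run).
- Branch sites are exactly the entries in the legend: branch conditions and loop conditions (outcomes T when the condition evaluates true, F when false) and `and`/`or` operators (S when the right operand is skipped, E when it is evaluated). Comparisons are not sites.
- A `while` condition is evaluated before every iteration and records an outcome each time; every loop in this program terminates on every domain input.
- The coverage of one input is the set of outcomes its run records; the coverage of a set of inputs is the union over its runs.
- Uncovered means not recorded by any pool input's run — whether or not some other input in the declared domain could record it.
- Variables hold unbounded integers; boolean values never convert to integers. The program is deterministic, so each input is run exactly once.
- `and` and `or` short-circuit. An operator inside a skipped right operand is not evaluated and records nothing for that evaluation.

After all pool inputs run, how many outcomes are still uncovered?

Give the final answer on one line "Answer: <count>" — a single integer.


run #1 (b=6, c=3) runs B1->F, B2->T, B2->T, B2->T, B2->T, B2->T, B2->T, B2->F, B4->S, B3->F; records B1=F, B2=T, B2=F, B3=F, B4=S
run #2 (b=8, c=8) runs B1->T, B2->T, B2->T, B2->T, B2->T, B2->T, B2->T, B2->T, B2->T, B2->F, B4->E, B5->E, B3->T; records B1=T, B2=T, B2=F, B3=T, B4=E, B5=E
run #3 (b=11, c=4) runs B1->F, B2->T, B2->T, B2->T, B2->T, B2->T, B2->T, B2->F, B4->E, B5->S, B3->T; records B1=F, B2=T, B2=F, B3=T, B4=E, B5=S
run #4 (b=7, c=3) runs B1->F, B2->T, B2->T, B2->T, B2->T, B2->T, B2->T, B2->F, B4->S, B3->F; records B1=F, B2=T, B2=F, B3=F, B4=S
run #5 (b=11, c=8) runs B1->T, B2->T, B2->T, B2->T, B2->T, B2->T, B2->T, B2->T, B2->T, B2->F, B4->E, B5->E, B3->T; records B1=T, B2=T, B2=F, B3=T, B4=E, B5=E
run #6 (b=10, c=8) runs B1->T, B2->T, B2->T, B2->T, B2->T, B2->T, B2->T, B2->T, B2->T, B2->F, B4->E, B5->E, B3->T; records B1=T, B2=T, B2=F, B3=T, B4=E, B5=E
run #7 (b=8, c=6) runs B1->F, B2->T, B2->T, B2->T, B2->T, B2->T, B2->T, B2->T, B2->F, B4->E, B5->S, B3->T; records B1=F, B2=T, B2=F, B3=T, B4=E, B5=S
union over the pool: B1=T, B1=F, B2=T, B2=F, B3=T, B3=F, B4=S, B4=E, B5=S, B5=E
uncovered (0 of 10): none
Answer: 0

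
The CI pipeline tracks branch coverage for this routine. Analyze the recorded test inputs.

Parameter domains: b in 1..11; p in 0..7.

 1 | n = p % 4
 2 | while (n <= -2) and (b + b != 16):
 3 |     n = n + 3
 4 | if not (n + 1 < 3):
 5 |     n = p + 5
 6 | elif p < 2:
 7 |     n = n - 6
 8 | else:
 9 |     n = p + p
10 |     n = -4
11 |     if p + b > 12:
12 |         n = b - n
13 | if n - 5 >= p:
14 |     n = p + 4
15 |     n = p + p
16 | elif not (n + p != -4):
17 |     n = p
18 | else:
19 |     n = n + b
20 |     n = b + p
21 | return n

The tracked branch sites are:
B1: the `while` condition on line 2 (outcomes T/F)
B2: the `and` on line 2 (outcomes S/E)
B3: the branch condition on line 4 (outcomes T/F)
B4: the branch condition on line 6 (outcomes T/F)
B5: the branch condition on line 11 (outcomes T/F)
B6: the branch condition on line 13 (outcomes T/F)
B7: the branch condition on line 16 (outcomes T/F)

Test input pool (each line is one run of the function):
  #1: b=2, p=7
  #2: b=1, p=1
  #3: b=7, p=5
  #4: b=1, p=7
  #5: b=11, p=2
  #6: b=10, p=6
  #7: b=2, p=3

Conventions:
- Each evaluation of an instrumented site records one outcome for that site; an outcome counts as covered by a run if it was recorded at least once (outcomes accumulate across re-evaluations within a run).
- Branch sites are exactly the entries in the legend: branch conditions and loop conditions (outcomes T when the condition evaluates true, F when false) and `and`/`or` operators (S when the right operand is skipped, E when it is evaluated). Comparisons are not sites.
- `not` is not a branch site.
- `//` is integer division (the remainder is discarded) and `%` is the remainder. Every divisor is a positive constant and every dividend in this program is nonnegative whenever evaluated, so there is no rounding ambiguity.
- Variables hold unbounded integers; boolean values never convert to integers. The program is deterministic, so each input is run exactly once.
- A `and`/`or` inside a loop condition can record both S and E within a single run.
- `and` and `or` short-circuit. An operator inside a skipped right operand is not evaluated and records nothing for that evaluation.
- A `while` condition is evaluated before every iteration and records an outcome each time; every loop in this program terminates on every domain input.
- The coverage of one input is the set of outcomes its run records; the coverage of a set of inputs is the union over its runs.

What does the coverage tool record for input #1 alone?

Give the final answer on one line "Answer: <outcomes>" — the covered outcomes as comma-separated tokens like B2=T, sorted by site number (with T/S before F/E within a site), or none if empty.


Simulating input #1 (b=2, p=7) step by step:
  B2->S, B1->F, B3->T, B6->T
distinct outcomes covered: B1=F, B2=S, B3=T, B6=T
Answer: B1=F, B2=S, B3=T, B6=T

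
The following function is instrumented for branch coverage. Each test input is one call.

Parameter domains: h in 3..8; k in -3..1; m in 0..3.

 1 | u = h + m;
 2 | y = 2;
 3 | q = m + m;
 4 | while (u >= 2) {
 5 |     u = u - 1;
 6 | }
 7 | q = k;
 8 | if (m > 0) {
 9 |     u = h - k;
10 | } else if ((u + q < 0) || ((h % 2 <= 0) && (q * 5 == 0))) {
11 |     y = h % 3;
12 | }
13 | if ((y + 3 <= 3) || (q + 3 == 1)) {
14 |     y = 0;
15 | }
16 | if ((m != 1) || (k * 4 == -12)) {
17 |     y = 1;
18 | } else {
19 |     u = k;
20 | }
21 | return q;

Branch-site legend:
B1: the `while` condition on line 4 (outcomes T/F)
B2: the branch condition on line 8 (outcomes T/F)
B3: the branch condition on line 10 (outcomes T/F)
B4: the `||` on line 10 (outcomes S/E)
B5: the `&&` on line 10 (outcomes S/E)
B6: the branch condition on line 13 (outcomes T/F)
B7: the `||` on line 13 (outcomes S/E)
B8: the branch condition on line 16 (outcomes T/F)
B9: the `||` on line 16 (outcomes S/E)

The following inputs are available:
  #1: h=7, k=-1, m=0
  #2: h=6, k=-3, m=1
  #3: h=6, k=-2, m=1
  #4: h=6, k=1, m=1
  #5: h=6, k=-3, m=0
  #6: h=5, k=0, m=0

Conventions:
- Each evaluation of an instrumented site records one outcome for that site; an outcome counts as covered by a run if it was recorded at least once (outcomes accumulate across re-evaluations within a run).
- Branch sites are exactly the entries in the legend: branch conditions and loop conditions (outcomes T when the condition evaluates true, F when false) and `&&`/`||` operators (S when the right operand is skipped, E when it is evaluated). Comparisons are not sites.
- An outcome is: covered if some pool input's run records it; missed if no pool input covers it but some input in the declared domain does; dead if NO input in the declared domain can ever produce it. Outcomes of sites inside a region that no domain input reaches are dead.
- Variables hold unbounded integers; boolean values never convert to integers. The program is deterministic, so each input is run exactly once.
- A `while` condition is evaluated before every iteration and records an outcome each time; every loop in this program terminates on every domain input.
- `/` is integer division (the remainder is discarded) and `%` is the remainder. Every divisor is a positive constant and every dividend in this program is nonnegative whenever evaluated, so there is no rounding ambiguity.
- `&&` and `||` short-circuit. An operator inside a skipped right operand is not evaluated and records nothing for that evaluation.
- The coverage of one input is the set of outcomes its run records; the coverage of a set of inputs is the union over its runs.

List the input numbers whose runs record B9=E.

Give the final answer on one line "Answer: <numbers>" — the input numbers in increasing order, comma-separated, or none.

input #1 (h=7, k=-1, m=0): does not produce B9=E
input #2 (h=6, k=-3, m=1): produces B9=E
input #3 (h=6, k=-2, m=1): produces B9=E
input #4 (h=6, k=1, m=1): produces B9=E
input #5 (h=6, k=-3, m=0): does not produce B9=E
input #6 (h=5, k=0, m=0): does not produce B9=E

Answer: 2, 3, 4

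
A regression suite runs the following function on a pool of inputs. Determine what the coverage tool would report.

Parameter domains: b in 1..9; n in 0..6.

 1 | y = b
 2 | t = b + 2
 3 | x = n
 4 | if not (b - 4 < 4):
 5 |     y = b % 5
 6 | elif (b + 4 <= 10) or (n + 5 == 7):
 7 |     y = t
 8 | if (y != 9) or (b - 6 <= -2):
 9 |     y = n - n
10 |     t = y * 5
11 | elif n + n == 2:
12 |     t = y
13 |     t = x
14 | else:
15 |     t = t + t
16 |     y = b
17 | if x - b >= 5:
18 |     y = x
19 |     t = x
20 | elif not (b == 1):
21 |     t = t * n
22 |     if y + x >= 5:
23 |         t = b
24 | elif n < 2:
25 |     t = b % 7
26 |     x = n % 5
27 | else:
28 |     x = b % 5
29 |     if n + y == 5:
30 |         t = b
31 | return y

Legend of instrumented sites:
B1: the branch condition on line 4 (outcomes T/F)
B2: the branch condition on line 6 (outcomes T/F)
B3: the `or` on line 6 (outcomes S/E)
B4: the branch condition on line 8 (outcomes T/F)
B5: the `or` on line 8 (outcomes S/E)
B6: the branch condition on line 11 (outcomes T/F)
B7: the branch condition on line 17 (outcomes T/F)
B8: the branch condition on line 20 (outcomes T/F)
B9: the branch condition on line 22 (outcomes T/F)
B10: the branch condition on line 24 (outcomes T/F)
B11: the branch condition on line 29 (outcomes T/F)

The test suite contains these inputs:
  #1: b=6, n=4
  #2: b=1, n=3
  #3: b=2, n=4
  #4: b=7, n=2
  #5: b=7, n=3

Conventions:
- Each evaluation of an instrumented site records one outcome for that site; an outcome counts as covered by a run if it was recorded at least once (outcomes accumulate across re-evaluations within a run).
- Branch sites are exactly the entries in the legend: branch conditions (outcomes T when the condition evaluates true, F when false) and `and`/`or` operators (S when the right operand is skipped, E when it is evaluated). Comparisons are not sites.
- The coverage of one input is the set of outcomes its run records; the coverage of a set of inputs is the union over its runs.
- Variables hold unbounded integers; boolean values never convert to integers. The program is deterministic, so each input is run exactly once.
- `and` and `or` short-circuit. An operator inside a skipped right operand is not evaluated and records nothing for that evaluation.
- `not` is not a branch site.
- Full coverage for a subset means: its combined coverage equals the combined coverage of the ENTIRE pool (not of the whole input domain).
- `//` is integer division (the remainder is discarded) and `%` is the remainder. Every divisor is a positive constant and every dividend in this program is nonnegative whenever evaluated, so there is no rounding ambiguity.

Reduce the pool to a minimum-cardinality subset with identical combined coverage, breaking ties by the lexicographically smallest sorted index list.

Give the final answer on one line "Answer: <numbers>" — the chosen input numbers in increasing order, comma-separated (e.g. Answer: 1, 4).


#1 (b=6, n=4) -> B1->F, B3->S, B2->T, B5->S, B4->T, B7->F, B8->T, B9->F; covered: B1=F, B2=T, B3=S, B4=T, B5=S, B7=F, B8=T, B9=F
#2 (b=1, n=3) -> B1->F, B3->S, B2->T, B5->S, B4->T, B7->F, B8->F, B10->F, B11->F; covered: B1=F, B2=T, B3=S, B4=T, B5=S, B7=F, B8=F, B10=F, B11=F
#3 (b=2, n=4) -> B1->F, B3->S, B2->T, B5->S, B4->T, B7->F, B8->T, B9->F; covered: B1=F, B2=T, B3=S, B4=T, B5=S, B7=F, B8=T, B9=F
#4 (b=7, n=2) -> B1->F, B3->E, B2->T, B5->E, B4->F, B6->F, B7->F, B8->T, B9->T; covered: B1=F, B2=T, B3=E, B4=F, B5=E, B6=F, B7=F, B8=T, B9=T
#5 (b=7, n=3) -> B1->F, B3->E, B2->F, B5->S, B4->T, B7->F, B8->T, B9->F; covered: B1=F, B2=F, B3=E, B4=T, B5=S, B7=F, B8=T, B9=F
the full pool covers 17 outcomes: B1=F, B2=T, B2=F, B3=S, B3=E, B4=T, B4=F, B5=S, B5=E, B6=F, B7=F, B8=T, B8=F, B9=T, B9=F, B10=F, B11=F
size 1 is not enough: best union over all size-1 subsets is 9/17
size 2 is not enough: best union over all size-2 subsets is 15/17
at size 3, {2, 4, 5} reaches all 17 outcomes; every lexicographically earlier size-3 subset fails
Answer: 2, 4, 5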